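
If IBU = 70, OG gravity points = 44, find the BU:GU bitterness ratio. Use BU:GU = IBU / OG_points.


BU:GU = 70 / 44

1.5909


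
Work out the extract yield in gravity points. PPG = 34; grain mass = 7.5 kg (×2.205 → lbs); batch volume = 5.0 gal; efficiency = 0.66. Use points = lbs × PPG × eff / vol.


lbs = 7.5 × 2.205 = 16.5375
points = 16.5375 × 34 × 0.66 / 5.0

74.2203 points


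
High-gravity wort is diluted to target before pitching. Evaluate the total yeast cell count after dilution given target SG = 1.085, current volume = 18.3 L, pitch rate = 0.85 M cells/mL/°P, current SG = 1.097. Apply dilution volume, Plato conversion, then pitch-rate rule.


V_w = V·((SG_c−1)/(SG_t−1)−1);  °P = 259 − 259/SG_t;  cells = rate·(V+V_w)·°P
V_w = 18.3·((1.097−1)/(1.085−1)−1) = 2.5835
V_final = 18.3 + 2.5835 = 20.8835
°P = 259 − 259/1.085 = 20.2903
cells = 0.85·20.8835·20.2903

360.1735 billion cells


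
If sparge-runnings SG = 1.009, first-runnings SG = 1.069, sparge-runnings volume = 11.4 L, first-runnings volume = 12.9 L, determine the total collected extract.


total = Σ (SG_i − 1)·1000·V_i
first = (1.069 − 1)·1000·12.9 = 890.1000
sparge = (1.009 − 1)·1000·11.4 = 102.6000
total = 890.1000 + 102.6000

992.7000 gravity·L


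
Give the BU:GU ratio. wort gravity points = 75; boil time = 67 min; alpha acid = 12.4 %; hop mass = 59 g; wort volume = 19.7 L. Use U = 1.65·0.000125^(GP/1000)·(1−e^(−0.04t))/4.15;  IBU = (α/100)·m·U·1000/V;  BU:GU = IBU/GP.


U = 1.65·0.000125^(75/1000)·(1−e^(−0.04·67))/4.15 = 0.1887
IBU = (12.4/100)·59·0.1887·1000/19.7 = 70.0914
BU:GU = 70.0914/75

0.9346


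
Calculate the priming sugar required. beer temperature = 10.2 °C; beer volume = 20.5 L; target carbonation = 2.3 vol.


residual = 14.695·(0.01821 + 0.09011·e^(−0.04·T));  sugar = (target − residual)·4.0·V
residual = 14.695·(0.01821 + 0.09011·e^(−0.04·10.2)) = 1.1481
sugar = (2.3 − 1.1481)·4.0·20.5

94.4526 g


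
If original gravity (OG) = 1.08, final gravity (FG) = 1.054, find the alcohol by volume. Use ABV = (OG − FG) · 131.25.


ABV = (1.08 − 1.054) · 131.25

3.4125 % ABV


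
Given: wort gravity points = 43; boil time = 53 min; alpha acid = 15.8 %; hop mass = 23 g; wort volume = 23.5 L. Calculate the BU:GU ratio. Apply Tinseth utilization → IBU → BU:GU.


U = 1.65·0.000125^(GP/1000)·(1−e^(−0.04t))/4.15;  IBU = (α/100)·m·U·1000/V;  BU:GU = IBU/GP
U = 1.65·0.000125^(43/1000)·(1−e^(−0.04·53))/4.15 = 0.2377
IBU = (15.8/100)·23·0.2377·1000/23.5 = 36.7610
BU:GU = 36.7610/43

0.8549


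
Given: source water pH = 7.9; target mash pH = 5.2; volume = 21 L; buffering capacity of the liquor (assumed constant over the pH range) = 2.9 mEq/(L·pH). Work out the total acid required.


acid = buffering capacity · (pH_source − pH_target) · V
acid = 2.9 · (7.9 − 5.2) · 21

164.4300 mEq


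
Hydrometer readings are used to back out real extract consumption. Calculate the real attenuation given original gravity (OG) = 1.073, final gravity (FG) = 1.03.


AA = (OG−FG)/(OG−1)·100;  RA = AA·0.8192
AA = (1.073 − 1.03)/(1.073 − 1)·100 = 58.9041
RA = 58.9041·0.8192

48.2542 %


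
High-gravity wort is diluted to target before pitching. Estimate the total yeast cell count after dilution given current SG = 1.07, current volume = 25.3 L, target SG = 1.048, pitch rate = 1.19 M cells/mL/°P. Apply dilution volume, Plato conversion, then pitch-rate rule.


V_w = V·((SG_c−1)/(SG_t−1)−1);  °P = 259 − 259/SG_t;  cells = rate·(V+V_w)·°P
V_w = 25.3·((1.07−1)/(1.048−1)−1) = 11.5958
V_final = 25.3 + 11.5958 = 36.8958
°P = 259 − 259/1.048 = 11.8626
cells = 1.19·36.8958·11.8626

520.8396 billion cells


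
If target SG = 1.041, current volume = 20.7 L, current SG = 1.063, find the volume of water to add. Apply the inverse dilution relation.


V_water = V·((SG_curr − 1)/(SG_target − 1) − 1)
V_water = 20.7·((1.063 − 1)/(1.041 − 1) − 1)

11.1073 L


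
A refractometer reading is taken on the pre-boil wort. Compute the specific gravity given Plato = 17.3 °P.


SG = 259/(259 − P)
SG = 259/(259 − 17.3)

1.0716


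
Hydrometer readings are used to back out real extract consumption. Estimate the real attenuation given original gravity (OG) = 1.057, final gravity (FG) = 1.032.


AA = (OG−FG)/(OG−1)·100;  RA = AA·0.8192
AA = (1.057 − 1.032)/(1.057 − 1)·100 = 43.8596
RA = 43.8596·0.8192

35.9298 %


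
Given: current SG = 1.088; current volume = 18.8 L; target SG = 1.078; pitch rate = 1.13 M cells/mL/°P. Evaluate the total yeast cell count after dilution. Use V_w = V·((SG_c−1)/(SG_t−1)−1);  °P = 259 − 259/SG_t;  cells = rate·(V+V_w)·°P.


V_w = 18.8·((1.088−1)/(1.078−1)−1) = 2.4103
V_final = 18.8 + 2.4103 = 21.2103
°P = 259 − 259/1.078 = 18.7403
cells = 1.13·21.2103·18.7403

449.1589 billion cells


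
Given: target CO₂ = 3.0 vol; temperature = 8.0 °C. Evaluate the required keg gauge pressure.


psi = vols/(0.01821 + 0.09011·e^(−0.04·T)) − 14.695
psi = 3.0/(0.01821 + 0.09011·e^(−0.04·8.0)) − 14.695

21.1716 psi


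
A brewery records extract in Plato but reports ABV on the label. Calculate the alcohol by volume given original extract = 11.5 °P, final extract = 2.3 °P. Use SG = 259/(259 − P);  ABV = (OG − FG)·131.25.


OG = 259/(259 − 11.5) = 1.0465
FG = 259/(259 − 2.3) = 1.0090
ABV = (1.0465 − 1.0090)·131.25

4.9225 % ABV


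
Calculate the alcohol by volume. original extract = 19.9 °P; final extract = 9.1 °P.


SG = 259/(259 − P);  ABV = (OG − FG)·131.25
OG = 259/(259 − 19.9) = 1.0832
FG = 259/(259 − 9.1) = 1.0364
ABV = (1.0832 − 1.0364)·131.25

6.1444 % ABV


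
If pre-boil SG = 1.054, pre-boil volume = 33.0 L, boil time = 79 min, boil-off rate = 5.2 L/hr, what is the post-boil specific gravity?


V_post = V_pre − rate·(t/60);  SG_post = 1 + (SG_pre−1)·V_pre/V_post
V_post = 33.0 − 5.2·(79/60) = 26.1533
SG_post = 1 + (1.054 − 1)·33.0/26.1533

1.0681


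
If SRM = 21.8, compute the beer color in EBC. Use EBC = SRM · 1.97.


EBC = 21.8 · 1.97

42.9460 EBC


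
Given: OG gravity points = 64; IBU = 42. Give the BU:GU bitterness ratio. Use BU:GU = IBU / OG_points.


BU:GU = 42 / 64

0.6562


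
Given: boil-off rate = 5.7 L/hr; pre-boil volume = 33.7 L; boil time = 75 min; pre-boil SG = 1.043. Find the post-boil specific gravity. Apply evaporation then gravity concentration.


V_post = V_pre − rate·(t/60);  SG_post = 1 + (SG_pre−1)·V_pre/V_post
V_post = 33.7 − 5.7·(75/60) = 26.5750
SG_post = 1 + (1.043 − 1)·33.7/26.5750

1.0545


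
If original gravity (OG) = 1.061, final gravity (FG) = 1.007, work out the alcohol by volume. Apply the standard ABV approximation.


ABV = (OG − FG) · 131.25
ABV = (1.061 − 1.007) · 131.25

7.0875 % ABV


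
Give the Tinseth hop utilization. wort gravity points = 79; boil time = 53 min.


U = 1.65·0.000125^(GP/1000) · (1 − e^(−0.04·t))/4.15
bigness = 1.65·0.000125^(79/1000) = 0.8112
boil_factor = (1 − e^(−0.04·53))/4.15 = 0.2120
U = 0.8112 · 0.2120

0.1720


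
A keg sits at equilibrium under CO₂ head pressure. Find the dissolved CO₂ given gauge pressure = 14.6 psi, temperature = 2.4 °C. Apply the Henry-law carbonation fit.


vols = (P + 14.695)·(0.01821 + 0.09011·e^(−0.04·T))
vols = (14.6 + 14.695)·(0.01821 + 0.09011·e^(−0.04·2.4))

2.9316 volumes


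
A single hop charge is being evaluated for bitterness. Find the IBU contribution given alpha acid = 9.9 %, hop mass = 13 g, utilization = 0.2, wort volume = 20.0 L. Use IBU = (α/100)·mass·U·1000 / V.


IBU = (9.9/100)·13·0.2·1000 / 20.0

12.8700 IBU


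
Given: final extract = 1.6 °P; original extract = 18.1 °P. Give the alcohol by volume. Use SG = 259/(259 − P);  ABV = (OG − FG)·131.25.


OG = 259/(259 − 18.1) = 1.0751
FG = 259/(259 − 1.6) = 1.0062
ABV = (1.0751 − 1.0062)·131.25

9.0456 % ABV


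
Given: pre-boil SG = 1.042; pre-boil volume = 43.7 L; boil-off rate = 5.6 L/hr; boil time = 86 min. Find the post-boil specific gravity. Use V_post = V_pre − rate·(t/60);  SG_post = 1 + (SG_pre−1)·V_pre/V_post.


V_post = 43.7 − 5.6·(86/60) = 35.6733
SG_post = 1 + (1.042 − 1)·43.7/35.6733

1.0515


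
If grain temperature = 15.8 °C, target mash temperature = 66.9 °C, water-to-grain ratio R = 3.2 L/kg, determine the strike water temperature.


T_strike = (0.41/R)·(T_mash − T_grain) + T_mash
T_strike = (0.41/3.2)·(66.9 − 15.8) + 66.9

73.4472 °C


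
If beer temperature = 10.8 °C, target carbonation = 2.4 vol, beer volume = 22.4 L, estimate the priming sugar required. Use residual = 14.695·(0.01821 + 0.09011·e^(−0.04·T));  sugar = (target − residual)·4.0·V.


residual = 14.695·(0.01821 + 0.09011·e^(−0.04·10.8)) = 1.1273
sugar = (2.4 − 1.1273)·4.0·22.4

114.0378 g


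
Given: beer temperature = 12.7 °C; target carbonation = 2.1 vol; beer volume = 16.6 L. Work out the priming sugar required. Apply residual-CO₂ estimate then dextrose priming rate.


residual = 14.695·(0.01821 + 0.09011·e^(−0.04·T));  sugar = (target − residual)·4.0·V
residual = 14.695·(0.01821 + 0.09011·e^(−0.04·12.7)) = 1.0643
sugar = (2.1 − 1.0643)·4.0·16.6

68.7676 g


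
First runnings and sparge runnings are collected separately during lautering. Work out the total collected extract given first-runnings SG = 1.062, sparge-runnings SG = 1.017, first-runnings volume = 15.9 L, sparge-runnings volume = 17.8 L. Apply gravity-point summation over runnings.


total = Σ (SG_i − 1)·1000·V_i
first = (1.062 − 1)·1000·15.9 = 985.8000
sparge = (1.017 − 1)·1000·17.8 = 302.6000
total = 985.8000 + 302.6000

1288.4000 gravity·L


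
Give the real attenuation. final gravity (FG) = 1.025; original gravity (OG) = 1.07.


AA = (OG−FG)/(OG−1)·100;  RA = AA·0.8192
AA = (1.07 − 1.025)/(1.07 − 1)·100 = 64.2857
RA = 64.2857·0.8192

52.6629 %


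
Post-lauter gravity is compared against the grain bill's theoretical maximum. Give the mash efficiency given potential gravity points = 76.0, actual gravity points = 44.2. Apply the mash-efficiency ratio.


efficiency = actual / potential × 100
efficiency = 44.2 / 76.0 × 100

58.1579 %


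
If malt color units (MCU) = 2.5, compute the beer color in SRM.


SRM = 1.4922 · MCU^0.6859
SRM = 1.4922 · 2.5^0.6859

2.7975 SRM


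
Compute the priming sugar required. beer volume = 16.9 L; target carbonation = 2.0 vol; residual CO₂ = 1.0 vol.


sugar = (target − residual)·4.0·V
sugar = (2.0 − 1.0)·4.0·16.9

67.6000 g


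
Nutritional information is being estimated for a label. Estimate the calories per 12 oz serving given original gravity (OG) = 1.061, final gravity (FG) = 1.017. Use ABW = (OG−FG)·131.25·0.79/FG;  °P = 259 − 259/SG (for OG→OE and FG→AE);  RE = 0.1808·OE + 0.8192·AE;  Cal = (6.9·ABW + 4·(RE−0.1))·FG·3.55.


ABW = (1.061 − 1.017)·131.25·0.79/1.017 = 4.4860
OE = 259 − 259/1.061 = 14.8907 °P
AE = 259 − 259/1.017 = 4.3294 °P
RE = 0.1808·14.8907 + 0.8192·4.3294 = 6.2389 °P
Cal = (6.9·4.4860 + 4·(6.2389−0.1))·1.017·3.55

200.4063 kcal


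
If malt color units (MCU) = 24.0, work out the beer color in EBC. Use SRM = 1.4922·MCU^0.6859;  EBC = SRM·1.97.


SRM = 1.4922·24.0^0.6859 = 13.1982
EBC = 13.1982·1.97

26.0004 EBC


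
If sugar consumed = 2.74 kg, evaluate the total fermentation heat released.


Q = m_sugar · 590 kJ/kg
Q = 2.74 · 590

1616.6000 kJ


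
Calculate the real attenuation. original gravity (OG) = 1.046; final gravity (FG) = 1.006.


AA = (OG−FG)/(OG−1)·100;  RA = AA·0.8192
AA = (1.046 − 1.006)/(1.046 − 1)·100 = 86.9565
RA = 86.9565·0.8192

71.2348 %


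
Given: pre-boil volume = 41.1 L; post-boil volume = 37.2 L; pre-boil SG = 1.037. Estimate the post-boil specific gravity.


SG_post = 1 + (SG_pre − 1)·V_pre/V_post
pts_pre = (1.037 − 1)·1000 = 37.0000
pts_post = 37.0000·41.1/37.2 = 40.8790
SG_post = 1 + 40.8790/1000

1.0409


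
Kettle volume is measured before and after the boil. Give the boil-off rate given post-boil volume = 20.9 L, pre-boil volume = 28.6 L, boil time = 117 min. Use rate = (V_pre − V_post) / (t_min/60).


rate = (28.6 − 20.9) / (117/60)

3.9487 L/hr


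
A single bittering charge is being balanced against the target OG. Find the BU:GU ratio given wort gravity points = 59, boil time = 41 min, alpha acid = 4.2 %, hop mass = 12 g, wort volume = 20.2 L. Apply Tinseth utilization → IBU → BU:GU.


U = 1.65·0.000125^(GP/1000)·(1−e^(−0.04t))/4.15;  IBU = (α/100)·m·U·1000/V;  BU:GU = IBU/GP
U = 1.65·0.000125^(59/1000)·(1−e^(−0.04·41))/4.15 = 0.1886
IBU = (4.2/100)·12·0.1886·1000/20.2 = 4.7052
BU:GU = 4.7052/59

0.0797


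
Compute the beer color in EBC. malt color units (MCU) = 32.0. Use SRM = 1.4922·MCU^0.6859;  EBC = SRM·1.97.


SRM = 1.4922·32.0^0.6859 = 16.0772
EBC = 16.0772·1.97

31.6720 EBC


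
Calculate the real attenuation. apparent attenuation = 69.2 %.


RA = AA · 0.8192
RA = 69.2 · 0.8192

56.6886 %


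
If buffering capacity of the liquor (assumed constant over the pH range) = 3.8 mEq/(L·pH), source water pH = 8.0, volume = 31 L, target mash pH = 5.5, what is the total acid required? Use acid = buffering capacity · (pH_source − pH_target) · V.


acid = 3.8 · (8.0 − 5.5) · 31

294.5000 mEq


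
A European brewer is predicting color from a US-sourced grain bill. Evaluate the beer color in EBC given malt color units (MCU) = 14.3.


SRM = 1.4922·MCU^0.6859;  EBC = SRM·1.97
SRM = 1.4922·14.3^0.6859 = 9.2528
EBC = 9.2528·1.97

18.2280 EBC


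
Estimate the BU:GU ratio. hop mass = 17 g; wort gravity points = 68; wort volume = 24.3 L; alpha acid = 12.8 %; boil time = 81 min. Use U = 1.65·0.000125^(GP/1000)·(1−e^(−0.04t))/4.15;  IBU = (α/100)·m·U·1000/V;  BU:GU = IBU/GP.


U = 1.65·0.000125^(68/1000)·(1−e^(−0.04·81))/4.15 = 0.2073
IBU = (12.8/100)·17·0.2073·1000/24.3 = 18.5664
BU:GU = 18.5664/68

0.2730


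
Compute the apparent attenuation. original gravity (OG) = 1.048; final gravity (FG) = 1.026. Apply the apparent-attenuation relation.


AA = (OG − FG)/(OG − 1) · 100
AA = (1.048 − 1.026)/(1.048 − 1) · 100

45.8333 %


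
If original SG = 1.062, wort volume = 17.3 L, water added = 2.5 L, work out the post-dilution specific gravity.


SG_new = 1 + (SG_old − 1)·V_old/(V_old + V_water)
pts = (1.062 − 1)·1000·17.3/(17.3 + 2.5) = 54.1717
SG_new = 1 + 54.1717/1000

1.0542


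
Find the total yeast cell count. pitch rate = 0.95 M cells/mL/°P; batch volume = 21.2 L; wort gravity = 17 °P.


cells (billions) = rate · V_L · °P
cells = 0.95 · 21.2 · 17

342.3800 billion cells


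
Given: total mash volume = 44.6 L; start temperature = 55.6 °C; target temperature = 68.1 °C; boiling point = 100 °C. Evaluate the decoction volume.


V_dec = V_total·(T_target − T_start)/(T_boil − T_start)
V_dec = 44.6·(68.1 − 55.6)/(100 − 55.6)

12.5563 L


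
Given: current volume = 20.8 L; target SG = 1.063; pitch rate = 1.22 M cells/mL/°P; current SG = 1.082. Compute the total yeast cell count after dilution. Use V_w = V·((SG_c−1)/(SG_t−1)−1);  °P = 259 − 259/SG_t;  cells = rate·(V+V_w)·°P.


V_w = 20.8·((1.082−1)/(1.063−1)−1) = 6.2730
V_final = 20.8 + 6.2730 = 27.0730
°P = 259 − 259/1.063 = 15.3500
cells = 1.22·27.0730·15.3500

506.9948 billion cells


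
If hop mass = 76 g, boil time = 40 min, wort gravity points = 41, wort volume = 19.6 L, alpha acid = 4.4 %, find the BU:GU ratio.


U = 1.65·0.000125^(GP/1000)·(1−e^(−0.04t))/4.15;  IBU = (α/100)·m·U·1000/V;  BU:GU = IBU/GP
U = 1.65·0.000125^(41/1000)·(1−e^(−0.04·40))/4.15 = 0.2195
IBU = (4.4/100)·76·0.2195·1000/19.6 = 37.4523
BU:GU = 37.4523/41

0.9135


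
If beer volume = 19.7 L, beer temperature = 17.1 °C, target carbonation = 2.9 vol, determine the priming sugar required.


residual = 14.695·(0.01821 + 0.09011·e^(−0.04·T));  sugar = (target − residual)·4.0·V
residual = 14.695·(0.01821 + 0.09011·e^(−0.04·17.1)) = 0.9358
sugar = (2.9 − 0.9358)·4.0·19.7

154.7819 g


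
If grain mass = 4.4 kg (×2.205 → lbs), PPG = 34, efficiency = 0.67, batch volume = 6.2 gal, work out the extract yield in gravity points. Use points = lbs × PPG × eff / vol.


lbs = 4.4 × 2.205 = 9.7020
points = 9.7020 × 34 × 0.67 / 6.2

35.6470 points


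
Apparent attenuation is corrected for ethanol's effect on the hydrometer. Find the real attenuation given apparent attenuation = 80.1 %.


RA = AA · 0.8192
RA = 80.1 · 0.8192

65.6179 %


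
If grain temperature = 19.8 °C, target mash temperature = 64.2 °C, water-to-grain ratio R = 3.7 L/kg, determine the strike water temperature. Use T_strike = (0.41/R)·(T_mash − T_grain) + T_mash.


T_strike = (0.41/3.7)·(64.2 − 19.8) + 64.2

69.1200 °C


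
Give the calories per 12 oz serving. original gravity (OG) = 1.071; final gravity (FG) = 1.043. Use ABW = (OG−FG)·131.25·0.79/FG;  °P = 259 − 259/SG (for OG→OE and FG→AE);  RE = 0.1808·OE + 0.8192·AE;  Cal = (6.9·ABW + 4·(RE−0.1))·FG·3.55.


ABW = (1.071 − 1.043)·131.25·0.79/1.043 = 2.7836
OE = 259 − 259/1.071 = 17.1699 °P
AE = 259 − 259/1.043 = 10.6779 °P
RE = 0.1808·17.1699 + 0.8192·10.6779 = 11.8516 °P
Cal = (6.9·2.7836 + 4·(11.8516−0.1))·1.043·3.55

245.1637 kcal


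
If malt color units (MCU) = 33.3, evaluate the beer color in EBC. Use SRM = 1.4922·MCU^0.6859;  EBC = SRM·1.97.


SRM = 1.4922·33.3^0.6859 = 16.5223
EBC = 16.5223·1.97

32.5490 EBC


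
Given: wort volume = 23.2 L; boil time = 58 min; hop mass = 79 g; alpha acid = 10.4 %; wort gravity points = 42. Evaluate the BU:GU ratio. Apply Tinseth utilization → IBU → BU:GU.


U = 1.65·0.000125^(GP/1000)·(1−e^(−0.04t))/4.15;  IBU = (α/100)·m·U·1000/V;  BU:GU = IBU/GP
U = 1.65·0.000125^(42/1000)·(1−e^(−0.04·58))/4.15 = 0.2458
IBU = (10.4/100)·79·0.2458·1000/23.2 = 87.0469
BU:GU = 87.0469/42

2.0725


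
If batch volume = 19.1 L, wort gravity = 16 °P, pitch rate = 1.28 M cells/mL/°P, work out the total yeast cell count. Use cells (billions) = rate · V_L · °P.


cells = 1.28 · 19.1 · 16

391.1680 billion cells


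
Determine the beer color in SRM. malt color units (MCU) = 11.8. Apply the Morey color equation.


SRM = 1.4922 · MCU^0.6859
SRM = 1.4922 · 11.8^0.6859

8.1102 SRM


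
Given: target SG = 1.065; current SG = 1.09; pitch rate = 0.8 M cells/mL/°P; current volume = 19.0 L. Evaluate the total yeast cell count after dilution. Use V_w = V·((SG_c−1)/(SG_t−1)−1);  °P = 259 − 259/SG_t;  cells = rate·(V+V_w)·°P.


V_w = 19.0·((1.09−1)/(1.065−1)−1) = 7.3077
V_final = 19.0 + 7.3077 = 26.3077
°P = 259 − 259/1.065 = 15.8075
cells = 0.8·26.3077·15.8075

332.6873 billion cells


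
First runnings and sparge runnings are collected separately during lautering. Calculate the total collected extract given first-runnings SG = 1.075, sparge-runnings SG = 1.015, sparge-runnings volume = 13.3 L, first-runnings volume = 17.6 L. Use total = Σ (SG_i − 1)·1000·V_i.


first = (1.075 − 1)·1000·17.6 = 1320.0000
sparge = (1.015 − 1)·1000·13.3 = 199.5000
total = 1320.0000 + 199.5000

1519.5000 gravity·L


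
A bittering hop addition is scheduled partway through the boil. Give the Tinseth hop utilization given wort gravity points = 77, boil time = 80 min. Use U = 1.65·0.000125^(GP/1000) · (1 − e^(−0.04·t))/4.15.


bigness = 1.65·0.000125^(77/1000) = 0.8259
boil_factor = (1 − e^(−0.04·80))/4.15 = 0.2311
U = 0.8259 · 0.2311

0.1909


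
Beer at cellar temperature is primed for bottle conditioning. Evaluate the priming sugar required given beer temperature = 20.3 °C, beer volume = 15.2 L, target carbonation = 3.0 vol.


residual = 14.695·(0.01821 + 0.09011·e^(−0.04·T));  sugar = (target − residual)·4.0·V
residual = 14.695·(0.01821 + 0.09011·e^(−0.04·20.3)) = 0.8555
sugar = (3.0 − 0.8555)·4.0·15.2

130.3865 g


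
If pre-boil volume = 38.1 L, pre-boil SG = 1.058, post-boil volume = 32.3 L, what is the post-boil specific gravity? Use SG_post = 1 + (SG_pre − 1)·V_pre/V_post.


pts_pre = (1.058 − 1)·1000 = 58.0000
pts_post = 58.0000·38.1/32.3 = 68.4149
SG_post = 1 + 68.4149/1000

1.0684


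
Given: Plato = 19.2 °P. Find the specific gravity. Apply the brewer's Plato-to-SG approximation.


SG = 259/(259 − P)
SG = 259/(259 − 19.2)

1.0801


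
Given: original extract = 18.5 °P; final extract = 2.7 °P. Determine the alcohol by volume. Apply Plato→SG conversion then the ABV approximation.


SG = 259/(259 − P);  ABV = (OG − FG)·131.25
OG = 259/(259 − 18.5) = 1.0769
FG = 259/(259 − 2.7) = 1.0105
ABV = (1.0769 − 1.0105)·131.25

8.7135 % ABV


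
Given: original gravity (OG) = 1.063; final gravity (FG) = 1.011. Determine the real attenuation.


AA = (OG−FG)/(OG−1)·100;  RA = AA·0.8192
AA = (1.063 − 1.011)/(1.063 − 1)·100 = 82.5397
RA = 82.5397·0.8192

67.6165 %


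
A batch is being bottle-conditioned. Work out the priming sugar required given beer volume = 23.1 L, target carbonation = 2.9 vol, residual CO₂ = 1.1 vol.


sugar = (target − residual)·4.0·V
sugar = (2.9 − 1.1)·4.0·23.1

166.3200 g


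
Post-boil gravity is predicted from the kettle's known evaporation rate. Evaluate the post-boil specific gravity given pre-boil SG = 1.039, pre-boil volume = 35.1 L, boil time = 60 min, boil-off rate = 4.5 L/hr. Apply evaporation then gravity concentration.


V_post = V_pre − rate·(t/60);  SG_post = 1 + (SG_pre−1)·V_pre/V_post
V_post = 35.1 − 4.5·(60/60) = 30.6000
SG_post = 1 + (1.039 − 1)·35.1/30.6000

1.0447


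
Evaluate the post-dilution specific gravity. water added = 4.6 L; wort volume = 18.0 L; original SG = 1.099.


SG_new = 1 + (SG_old − 1)·V_old/(V_old + V_water)
pts = (1.099 − 1)·1000·18.0/(18.0 + 4.6) = 78.8496
SG_new = 1 + 78.8496/1000

1.0788


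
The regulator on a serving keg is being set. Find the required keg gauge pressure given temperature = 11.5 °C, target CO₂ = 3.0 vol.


psi = vols/(0.01821 + 0.09011·e^(−0.04·T)) − 14.695
psi = 3.0/(0.01821 + 0.09011·e^(−0.04·11.5)) − 14.695

25.2544 psi


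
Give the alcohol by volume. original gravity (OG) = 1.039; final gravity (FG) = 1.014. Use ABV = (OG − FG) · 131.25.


ABV = (1.039 − 1.014) · 131.25

3.2812 % ABV


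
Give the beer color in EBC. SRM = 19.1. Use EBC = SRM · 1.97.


EBC = 19.1 · 1.97

37.6270 EBC


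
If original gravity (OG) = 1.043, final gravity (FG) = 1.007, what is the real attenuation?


AA = (OG−FG)/(OG−1)·100;  RA = AA·0.8192
AA = (1.043 − 1.007)/(1.043 − 1)·100 = 83.7209
RA = 83.7209·0.8192

68.5842 %


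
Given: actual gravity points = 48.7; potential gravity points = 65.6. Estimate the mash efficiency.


efficiency = actual / potential × 100
efficiency = 48.7 / 65.6 × 100

74.2378 %


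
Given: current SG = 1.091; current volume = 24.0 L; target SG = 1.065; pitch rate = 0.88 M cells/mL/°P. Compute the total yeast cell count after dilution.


V_w = V·((SG_c−1)/(SG_t−1)−1);  °P = 259 − 259/SG_t;  cells = rate·(V+V_w)·°P
V_w = 24.0·((1.091−1)/(1.065−1)−1) = 9.6000
V_final = 24.0 + 9.6000 = 33.6000
°P = 259 − 259/1.065 = 15.8075
cells = 0.88·33.6000·15.8075

467.3965 billion cells


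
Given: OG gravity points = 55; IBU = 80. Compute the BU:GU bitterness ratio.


BU:GU = IBU / OG_points
BU:GU = 80 / 55

1.4545


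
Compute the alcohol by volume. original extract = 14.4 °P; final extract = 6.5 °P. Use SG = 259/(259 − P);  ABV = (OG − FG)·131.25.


OG = 259/(259 − 14.4) = 1.0589
FG = 259/(259 − 6.5) = 1.0257
ABV = (1.0589 − 1.0257)·131.25

4.3482 % ABV


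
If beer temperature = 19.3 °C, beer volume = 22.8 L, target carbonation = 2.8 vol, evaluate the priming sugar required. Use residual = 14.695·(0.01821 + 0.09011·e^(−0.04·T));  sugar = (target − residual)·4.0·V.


residual = 14.695·(0.01821 + 0.09011·e^(−0.04·19.3)) = 0.8795
sugar = (2.8 − 0.8795)·4.0·22.8

175.1517 g


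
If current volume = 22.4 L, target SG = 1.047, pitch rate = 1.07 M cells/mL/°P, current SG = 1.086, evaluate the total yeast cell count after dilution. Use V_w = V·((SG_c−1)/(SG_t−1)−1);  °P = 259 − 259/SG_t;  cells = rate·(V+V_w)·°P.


V_w = 22.4·((1.086−1)/(1.047−1)−1) = 18.5872
V_final = 22.4 + 18.5872 = 40.9872
°P = 259 − 259/1.047 = 11.6266
cells = 1.07·40.9872·11.6266

509.8980 billion cells


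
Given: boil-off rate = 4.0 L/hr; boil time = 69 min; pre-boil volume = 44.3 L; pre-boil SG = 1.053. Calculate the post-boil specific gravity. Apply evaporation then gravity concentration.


V_post = V_pre − rate·(t/60);  SG_post = 1 + (SG_pre−1)·V_pre/V_post
V_post = 44.3 − 4.0·(69/60) = 39.7000
SG_post = 1 + (1.053 − 1)·44.3/39.7000

1.0591


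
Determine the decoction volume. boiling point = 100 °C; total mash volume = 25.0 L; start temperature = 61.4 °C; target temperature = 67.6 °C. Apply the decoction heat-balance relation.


V_dec = V_total·(T_target − T_start)/(T_boil − T_start)
V_dec = 25.0·(67.6 − 61.4)/(100 − 61.4)

4.0155 L


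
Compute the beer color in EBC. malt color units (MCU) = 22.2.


SRM = 1.4922·MCU^0.6859;  EBC = SRM·1.97
SRM = 1.4922·22.2^0.6859 = 12.5110
EBC = 12.5110·1.97

24.6466 EBC


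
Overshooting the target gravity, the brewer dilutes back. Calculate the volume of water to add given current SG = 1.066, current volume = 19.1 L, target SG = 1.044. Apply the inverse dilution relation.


V_water = V·((SG_curr − 1)/(SG_target − 1) − 1)
V_water = 19.1·((1.066 − 1)/(1.044 − 1) − 1)

9.5500 L


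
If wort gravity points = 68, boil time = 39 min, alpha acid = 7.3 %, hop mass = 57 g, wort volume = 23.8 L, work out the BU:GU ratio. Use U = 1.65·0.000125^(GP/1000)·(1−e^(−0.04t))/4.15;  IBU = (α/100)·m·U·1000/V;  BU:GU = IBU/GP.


U = 1.65·0.000125^(68/1000)·(1−e^(−0.04·39))/4.15 = 0.1704
IBU = (7.3/100)·57·0.1704·1000/23.8 = 29.7988
BU:GU = 29.7988/68

0.4382


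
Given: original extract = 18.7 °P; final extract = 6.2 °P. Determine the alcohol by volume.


SG = 259/(259 − P);  ABV = (OG − FG)·131.25
OG = 259/(259 − 18.7) = 1.0778
FG = 259/(259 − 6.2) = 1.0245
ABV = (1.0778 − 1.0245)·131.25

6.9948 % ABV


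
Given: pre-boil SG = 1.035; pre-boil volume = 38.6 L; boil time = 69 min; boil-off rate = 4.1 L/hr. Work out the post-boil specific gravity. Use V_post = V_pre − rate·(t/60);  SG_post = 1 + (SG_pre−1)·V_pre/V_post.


V_post = 38.6 − 4.1·(69/60) = 33.8850
SG_post = 1 + (1.035 − 1)·38.6/33.8850

1.0399


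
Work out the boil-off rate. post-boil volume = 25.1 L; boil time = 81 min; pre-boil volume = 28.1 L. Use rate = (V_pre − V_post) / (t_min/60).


rate = (28.1 − 25.1) / (81/60)

2.2222 L/hr


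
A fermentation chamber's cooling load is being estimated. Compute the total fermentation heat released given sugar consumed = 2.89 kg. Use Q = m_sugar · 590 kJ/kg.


Q = 2.89 · 590

1705.1000 kJ


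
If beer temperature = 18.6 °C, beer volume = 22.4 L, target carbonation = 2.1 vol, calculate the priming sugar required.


residual = 14.695·(0.01821 + 0.09011·e^(−0.04·T));  sugar = (target − residual)·4.0·V
residual = 14.695·(0.01821 + 0.09011·e^(−0.04·18.6)) = 0.8969
sugar = (2.1 − 0.8969)·4.0·22.4

107.8020 g


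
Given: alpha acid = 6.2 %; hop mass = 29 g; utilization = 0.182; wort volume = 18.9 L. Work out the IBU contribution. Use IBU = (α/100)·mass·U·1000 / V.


IBU = (6.2/100)·29·0.182·1000 / 18.9

17.3141 IBU


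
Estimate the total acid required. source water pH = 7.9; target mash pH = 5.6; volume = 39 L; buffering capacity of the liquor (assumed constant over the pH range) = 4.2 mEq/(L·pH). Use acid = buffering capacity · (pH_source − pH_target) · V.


acid = 4.2 · (7.9 − 5.6) · 39

376.7400 mEq


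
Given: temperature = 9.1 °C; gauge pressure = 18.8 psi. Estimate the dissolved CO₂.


vols = (P + 14.695)·(0.01821 + 0.09011·e^(−0.04·T))
vols = (18.8 + 14.695)·(0.01821 + 0.09011·e^(−0.04·9.1))

2.7073 volumes


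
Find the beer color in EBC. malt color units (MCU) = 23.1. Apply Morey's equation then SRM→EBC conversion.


SRM = 1.4922·MCU^0.6859;  EBC = SRM·1.97
SRM = 1.4922·23.1^0.6859 = 12.8567
EBC = 12.8567·1.97

25.3276 EBC


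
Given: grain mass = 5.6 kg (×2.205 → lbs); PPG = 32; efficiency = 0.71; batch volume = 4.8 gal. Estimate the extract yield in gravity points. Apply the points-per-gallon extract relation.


points = lbs × PPG × eff / vol
lbs = 5.6 × 2.205 = 12.3480
points = 12.3480 × 32 × 0.71 / 4.8

58.4472 points


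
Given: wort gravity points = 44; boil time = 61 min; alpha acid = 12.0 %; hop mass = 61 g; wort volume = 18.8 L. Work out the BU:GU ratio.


U = 1.65·0.000125^(GP/1000)·(1−e^(−0.04t))/4.15;  IBU = (α/100)·m·U·1000/V;  BU:GU = IBU/GP
U = 1.65·0.000125^(44/1000)·(1−e^(−0.04·61))/4.15 = 0.2444
IBU = (12.0/100)·61·0.2444·1000/18.8 = 95.1585
BU:GU = 95.1585/44

2.1627


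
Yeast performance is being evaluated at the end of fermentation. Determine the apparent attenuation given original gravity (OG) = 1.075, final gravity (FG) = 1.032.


AA = (OG − FG)/(OG − 1) · 100
AA = (1.075 − 1.032)/(1.075 − 1) · 100

57.3333 %


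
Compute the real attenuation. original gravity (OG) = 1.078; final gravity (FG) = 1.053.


AA = (OG−FG)/(OG−1)·100;  RA = AA·0.8192
AA = (1.078 − 1.053)/(1.078 − 1)·100 = 32.0513
RA = 32.0513·0.8192

26.2564 %


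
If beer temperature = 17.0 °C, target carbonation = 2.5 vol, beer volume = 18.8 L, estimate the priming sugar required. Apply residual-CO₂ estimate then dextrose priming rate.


residual = 14.695·(0.01821 + 0.09011·e^(−0.04·T));  sugar = (target − residual)·4.0·V
residual = 14.695·(0.01821 + 0.09011·e^(−0.04·17.0)) = 0.9384
sugar = (2.5 − 0.9384)·4.0·18.8

117.4292 g


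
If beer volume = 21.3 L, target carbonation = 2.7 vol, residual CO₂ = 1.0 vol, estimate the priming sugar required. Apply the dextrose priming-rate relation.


sugar = (target − residual)·4.0·V
sugar = (2.7 − 1.0)·4.0·21.3

144.8400 g


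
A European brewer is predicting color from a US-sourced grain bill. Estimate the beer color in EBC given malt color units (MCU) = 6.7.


SRM = 1.4922·MCU^0.6859;  EBC = SRM·1.97
SRM = 1.4922·6.7^0.6859 = 5.5009
EBC = 5.5009·1.97

10.8367 EBC


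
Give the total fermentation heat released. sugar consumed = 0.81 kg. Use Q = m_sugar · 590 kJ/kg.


Q = 0.81 · 590

477.9000 kJ


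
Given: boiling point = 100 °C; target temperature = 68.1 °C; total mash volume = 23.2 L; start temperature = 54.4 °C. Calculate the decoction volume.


V_dec = V_total·(T_target − T_start)/(T_boil − T_start)
V_dec = 23.2·(68.1 − 54.4)/(100 − 54.4)

6.9702 L


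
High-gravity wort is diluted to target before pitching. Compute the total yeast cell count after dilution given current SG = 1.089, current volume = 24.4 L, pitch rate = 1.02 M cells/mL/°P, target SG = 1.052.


V_w = V·((SG_c−1)/(SG_t−1)−1);  °P = 259 − 259/SG_t;  cells = rate·(V+V_w)·°P
V_w = 24.4·((1.089−1)/(1.052−1)−1) = 17.3615
V_final = 24.4 + 17.3615 = 41.7615
°P = 259 − 259/1.052 = 12.8023
cells = 1.02·41.7615·12.8023

545.3358 billion cells


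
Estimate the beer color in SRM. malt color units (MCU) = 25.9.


SRM = 1.4922 · MCU^0.6859
SRM = 1.4922 · 25.9^0.6859

13.9062 SRM


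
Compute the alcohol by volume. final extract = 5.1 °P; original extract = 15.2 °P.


SG = 259/(259 − P);  ABV = (OG − FG)·131.25
OG = 259/(259 − 15.2) = 1.0623
FG = 259/(259 − 5.1) = 1.0201
ABV = (1.0623 − 1.0201)·131.25

5.5466 % ABV


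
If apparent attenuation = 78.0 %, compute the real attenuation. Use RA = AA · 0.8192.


RA = 78.0 · 0.8192

63.8976 %


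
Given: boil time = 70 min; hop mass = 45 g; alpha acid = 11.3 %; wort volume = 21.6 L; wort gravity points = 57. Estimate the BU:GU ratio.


U = 1.65·0.000125^(GP/1000)·(1−e^(−0.04t))/4.15;  IBU = (α/100)·m·U·1000/V;  BU:GU = IBU/GP
U = 1.65·0.000125^(57/1000)·(1−e^(−0.04·70))/4.15 = 0.2237
IBU = (11.3/100)·45·0.2237·1000/21.6 = 52.6684
BU:GU = 52.6684/57

0.9240


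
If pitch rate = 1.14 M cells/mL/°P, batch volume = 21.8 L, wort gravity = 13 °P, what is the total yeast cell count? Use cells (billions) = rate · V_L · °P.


cells = 1.14 · 21.8 · 13

323.0760 billion cells


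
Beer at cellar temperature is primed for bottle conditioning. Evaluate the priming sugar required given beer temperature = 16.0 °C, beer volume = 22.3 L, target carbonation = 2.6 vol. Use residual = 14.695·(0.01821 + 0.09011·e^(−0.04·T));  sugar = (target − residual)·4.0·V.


residual = 14.695·(0.01821 + 0.09011·e^(−0.04·16.0)) = 0.9658
sugar = (2.6 − 0.9658)·4.0·22.3

145.7690 g


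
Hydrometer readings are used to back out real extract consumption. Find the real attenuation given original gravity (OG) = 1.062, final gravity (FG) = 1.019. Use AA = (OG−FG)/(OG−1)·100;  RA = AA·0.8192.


AA = (1.062 − 1.019)/(1.062 − 1)·100 = 69.3548
RA = 69.3548·0.8192

56.8155 %


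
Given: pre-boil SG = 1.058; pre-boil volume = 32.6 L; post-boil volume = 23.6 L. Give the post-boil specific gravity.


SG_post = 1 + (SG_pre − 1)·V_pre/V_post
pts_pre = (1.058 − 1)·1000 = 58.0000
pts_post = 58.0000·32.6/23.6 = 80.1186
SG_post = 1 + 80.1186/1000

1.0801


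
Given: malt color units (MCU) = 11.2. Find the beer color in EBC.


SRM = 1.4922·MCU^0.6859;  EBC = SRM·1.97
SRM = 1.4922·11.2^0.6859 = 7.8250
EBC = 7.8250·1.97

15.4153 EBC


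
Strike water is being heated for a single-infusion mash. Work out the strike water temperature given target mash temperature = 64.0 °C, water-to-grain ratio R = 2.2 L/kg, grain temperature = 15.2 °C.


T_strike = (0.41/R)·(T_mash − T_grain) + T_mash
T_strike = (0.41/2.2)·(64.0 − 15.2) + 64.0

73.0945 °C


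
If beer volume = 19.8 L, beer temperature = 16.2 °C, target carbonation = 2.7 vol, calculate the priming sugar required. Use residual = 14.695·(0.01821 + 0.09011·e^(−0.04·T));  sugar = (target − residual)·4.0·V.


residual = 14.695·(0.01821 + 0.09011·e^(−0.04·16.2)) = 0.9603
sugar = (2.7 − 0.9603)·4.0·19.8

137.7878 g


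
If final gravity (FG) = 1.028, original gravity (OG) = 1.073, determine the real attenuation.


AA = (OG−FG)/(OG−1)·100;  RA = AA·0.8192
AA = (1.073 − 1.028)/(1.073 − 1)·100 = 61.6438
RA = 61.6438·0.8192

50.4986 %


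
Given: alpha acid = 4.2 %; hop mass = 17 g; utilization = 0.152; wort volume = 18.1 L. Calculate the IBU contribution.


IBU = (α/100)·mass·U·1000 / V
IBU = (4.2/100)·17·0.152·1000 / 18.1

5.9960 IBU


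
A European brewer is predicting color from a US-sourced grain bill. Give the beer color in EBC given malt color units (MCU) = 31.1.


SRM = 1.4922·MCU^0.6859;  EBC = SRM·1.97
SRM = 1.4922·31.1^0.6859 = 15.7656
EBC = 15.7656·1.97

31.0583 EBC


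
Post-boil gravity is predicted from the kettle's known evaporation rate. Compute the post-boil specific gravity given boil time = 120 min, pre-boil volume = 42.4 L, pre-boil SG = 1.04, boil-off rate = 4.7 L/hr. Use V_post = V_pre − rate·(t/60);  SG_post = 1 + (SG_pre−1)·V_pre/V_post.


V_post = 42.4 − 4.7·(120/60) = 33.0000
SG_post = 1 + (1.04 − 1)·42.4/33.0000

1.0514


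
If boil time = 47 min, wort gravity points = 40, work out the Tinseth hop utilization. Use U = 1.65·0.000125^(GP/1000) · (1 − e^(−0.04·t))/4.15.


bigness = 1.65·0.000125^(40/1000) = 1.1518
boil_factor = (1 − e^(−0.04·47))/4.15 = 0.2042
U = 1.1518 · 0.2042

0.2352


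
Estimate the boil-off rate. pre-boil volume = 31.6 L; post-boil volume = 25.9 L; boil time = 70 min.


rate = (V_pre − V_post) / (t_min/60)
rate = (31.6 − 25.9) / (70/60)

4.8857 L/hr


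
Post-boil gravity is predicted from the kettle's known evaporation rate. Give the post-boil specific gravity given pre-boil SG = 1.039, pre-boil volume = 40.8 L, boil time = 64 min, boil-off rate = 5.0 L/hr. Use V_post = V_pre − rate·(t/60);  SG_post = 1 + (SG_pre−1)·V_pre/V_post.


V_post = 40.8 − 5.0·(64/60) = 35.4667
SG_post = 1 + (1.039 − 1)·40.8/35.4667

1.0449


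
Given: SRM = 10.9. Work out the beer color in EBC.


EBC = SRM · 1.97
EBC = 10.9 · 1.97

21.4730 EBC


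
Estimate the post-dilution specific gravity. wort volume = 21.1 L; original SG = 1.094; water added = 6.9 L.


SG_new = 1 + (SG_old − 1)·V_old/(V_old + V_water)
pts = (1.094 − 1)·1000·21.1/(21.1 + 6.9) = 70.8357
SG_new = 1 + 70.8357/1000

1.0708


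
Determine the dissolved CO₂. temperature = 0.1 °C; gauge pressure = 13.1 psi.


vols = (P + 14.695)·(0.01821 + 0.09011·e^(−0.04·T))
vols = (13.1 + 14.695)·(0.01821 + 0.09011·e^(−0.04·0.1))

3.0008 volumes


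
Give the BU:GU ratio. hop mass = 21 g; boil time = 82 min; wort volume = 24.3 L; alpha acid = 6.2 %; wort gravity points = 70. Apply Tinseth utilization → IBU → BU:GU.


U = 1.65·0.000125^(GP/1000)·(1−e^(−0.04t))/4.15;  IBU = (α/100)·m·U·1000/V;  BU:GU = IBU/GP
U = 1.65·0.000125^(70/1000)·(1−e^(−0.04·82))/4.15 = 0.2040
IBU = (6.2/100)·21·0.2040·1000/24.3 = 10.9287
BU:GU = 10.9287/70

0.1561


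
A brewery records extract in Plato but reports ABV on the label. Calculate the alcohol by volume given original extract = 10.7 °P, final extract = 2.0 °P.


SG = 259/(259 − P);  ABV = (OG − FG)·131.25
OG = 259/(259 − 10.7) = 1.0431
FG = 259/(259 − 2.0) = 1.0078
ABV = (1.0431 − 1.0078)·131.25

4.6346 % ABV


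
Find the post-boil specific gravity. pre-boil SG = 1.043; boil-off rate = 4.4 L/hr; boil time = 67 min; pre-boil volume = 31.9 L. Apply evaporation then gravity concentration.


V_post = V_pre − rate·(t/60);  SG_post = 1 + (SG_pre−1)·V_pre/V_post
V_post = 31.9 − 4.4·(67/60) = 26.9867
SG_post = 1 + (1.043 − 1)·31.9/26.9867

1.0508


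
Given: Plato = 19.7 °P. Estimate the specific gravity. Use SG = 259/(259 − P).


SG = 259/(259 − 19.7)

1.0823


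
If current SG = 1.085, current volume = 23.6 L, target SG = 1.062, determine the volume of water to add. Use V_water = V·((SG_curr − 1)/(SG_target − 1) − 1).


V_water = 23.6·((1.085 − 1)/(1.062 − 1) − 1)

8.7548 L


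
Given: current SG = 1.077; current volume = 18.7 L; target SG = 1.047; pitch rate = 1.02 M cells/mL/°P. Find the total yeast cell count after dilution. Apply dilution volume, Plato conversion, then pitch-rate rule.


V_w = V·((SG_c−1)/(SG_t−1)−1);  °P = 259 − 259/SG_t;  cells = rate·(V+V_w)·°P
V_w = 18.7·((1.077−1)/(1.047−1)−1) = 11.9362
V_final = 18.7 + 11.9362 = 30.6362
°P = 259 − 259/1.047 = 11.6266
cells = 1.02·30.6362·11.6266

363.3169 billion cells


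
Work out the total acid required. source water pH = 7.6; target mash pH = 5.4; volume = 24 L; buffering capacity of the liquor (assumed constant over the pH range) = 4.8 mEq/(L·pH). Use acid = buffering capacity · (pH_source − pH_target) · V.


acid = 4.8 · (7.6 − 5.4) · 24

253.4400 mEq


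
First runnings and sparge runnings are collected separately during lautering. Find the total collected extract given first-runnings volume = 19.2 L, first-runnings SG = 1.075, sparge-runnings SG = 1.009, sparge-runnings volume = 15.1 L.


total = Σ (SG_i − 1)·1000·V_i
first = (1.075 − 1)·1000·19.2 = 1440.0000
sparge = (1.009 − 1)·1000·15.1 = 135.9000
total = 1440.0000 + 135.9000

1575.9000 gravity·L
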